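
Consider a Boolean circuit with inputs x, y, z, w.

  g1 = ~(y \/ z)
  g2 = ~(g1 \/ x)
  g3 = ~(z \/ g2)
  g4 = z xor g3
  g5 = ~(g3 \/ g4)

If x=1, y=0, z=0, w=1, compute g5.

g1 = ~(0 \/ 0) = 1
g2 = ~(1 \/ 1) = 0
g3 = ~(0 \/ 0) = 1
g4 = 0 xor 1 = 1
g5 = ~(1 \/ 1) = 0

0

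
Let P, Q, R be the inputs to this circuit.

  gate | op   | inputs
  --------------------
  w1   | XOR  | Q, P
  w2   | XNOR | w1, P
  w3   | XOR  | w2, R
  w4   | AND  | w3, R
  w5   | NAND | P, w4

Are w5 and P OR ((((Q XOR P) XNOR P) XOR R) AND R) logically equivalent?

w1 = Q XOR P
w2 = w1 XNOR P = (Q XOR P) XNOR P
w3 = w2 XOR R = ((Q XOR P) XNOR P) XOR R
w4 = w3 AND R = (((Q XOR P) XNOR P) XOR R) AND R
w5 = P NAND w4 = P NAND ((((Q XOR P) XNOR P) XOR R) AND R)
At P=0, Q=0, R=0: circuit gives 1, formula gives 0.

No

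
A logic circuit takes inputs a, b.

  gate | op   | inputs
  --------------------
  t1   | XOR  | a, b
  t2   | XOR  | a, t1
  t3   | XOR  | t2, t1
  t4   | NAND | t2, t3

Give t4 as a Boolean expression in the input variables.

(a XOR (a XOR b)) NAND ((a XOR (a XOR b)) XOR (a XOR b))

t1 = a XOR b
t2 = a XOR t1 = a XOR (a XOR b)
t3 = t2 XOR t1 = (a XOR (a XOR b)) XOR (a XOR b)
t4 = t2 NAND t3 = (a XOR (a XOR b)) NAND ((a XOR (a XOR b)) XOR (a XOR b))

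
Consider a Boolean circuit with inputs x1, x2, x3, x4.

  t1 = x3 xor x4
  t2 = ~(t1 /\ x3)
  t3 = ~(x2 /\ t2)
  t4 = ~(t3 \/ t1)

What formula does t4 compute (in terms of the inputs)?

~((~(x2 /\ (~((x3 xor x4) /\ x3)))) \/ (x3 xor x4))

t1 = x3 xor x4
t2 = ~(t1 /\ x3) = ~((x3 xor x4) /\ x3)
t3 = ~(x2 /\ t2) = ~(x2 /\ (~((x3 xor x4) /\ x3)))
t4 = ~(t3 \/ t1) = ~((~(x2 /\ (~((x3 xor x4) /\ x3)))) \/ (x3 xor x4))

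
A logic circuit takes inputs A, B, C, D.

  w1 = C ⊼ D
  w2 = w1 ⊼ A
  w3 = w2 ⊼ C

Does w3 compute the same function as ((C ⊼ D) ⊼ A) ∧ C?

No

w1 = C ⊼ D
w2 = w1 ⊼ A = (C ⊼ D) ⊼ A
w3 = w2 ⊼ C = ((C ⊼ D) ⊼ A) ⊼ C
At A=0, B=0, C=0, D=0: circuit gives 1, formula gives 0.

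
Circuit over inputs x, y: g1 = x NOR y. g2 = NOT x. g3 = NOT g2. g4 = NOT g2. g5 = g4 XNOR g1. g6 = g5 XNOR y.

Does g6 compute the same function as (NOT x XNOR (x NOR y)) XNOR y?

No

g1 = x NOR y
g2 = NOT x
g4 = NOT g2 = NOT NOT x
g5 = g4 XNOR g1 = NOT NOT x XNOR (x NOR y)
g6 = g5 XNOR y = (NOT NOT x XNOR (x NOR y)) XNOR y
At x=0, y=0: circuit gives 1, formula gives 0.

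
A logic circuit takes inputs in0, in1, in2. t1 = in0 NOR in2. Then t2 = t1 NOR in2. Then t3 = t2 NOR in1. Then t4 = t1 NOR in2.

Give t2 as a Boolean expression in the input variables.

t1 = in0 NOR in2
t2 = t1 NOR in2 = (in0 NOR in2) NOR in2

(in0 NOR in2) NOR in2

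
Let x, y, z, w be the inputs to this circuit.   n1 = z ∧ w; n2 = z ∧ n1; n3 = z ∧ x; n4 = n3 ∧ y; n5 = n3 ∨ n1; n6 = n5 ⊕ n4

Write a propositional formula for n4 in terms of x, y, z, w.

n3 = z ∧ x
n4 = n3 ∧ y = (z ∧ x) ∧ y

(z ∧ x) ∧ y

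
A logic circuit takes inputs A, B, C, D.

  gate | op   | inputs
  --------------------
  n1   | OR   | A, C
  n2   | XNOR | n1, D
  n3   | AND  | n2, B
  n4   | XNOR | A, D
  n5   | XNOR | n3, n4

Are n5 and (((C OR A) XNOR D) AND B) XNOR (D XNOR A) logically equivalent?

n1 = A OR C
n2 = n1 XNOR D = (A OR C) XNOR D
n3 = n2 AND B = ((A OR C) XNOR D) AND B
n4 = A XNOR D
n5 = n3 XNOR n4 = (((A OR C) XNOR D) AND B) XNOR (A XNOR D)
At A=0, B=0, C=0, D=0: circuit gives 0, formula gives 0.
At A=0, B=0, C=0, D=1: circuit gives 1, formula gives 1.
Agrees on all 16 inputs.

Yes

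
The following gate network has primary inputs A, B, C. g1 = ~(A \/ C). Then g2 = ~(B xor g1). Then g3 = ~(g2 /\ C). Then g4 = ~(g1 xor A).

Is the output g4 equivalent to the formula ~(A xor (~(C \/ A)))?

g1 = ~(A \/ C)
g4 = ~(g1 xor A) = ~((~(A \/ C)) xor A)
At A=0, B=0, C=0: circuit gives 0, formula gives 0.
At A=0, B=0, C=1: circuit gives 1, formula gives 1.
Agrees on all 8 inputs.

Yes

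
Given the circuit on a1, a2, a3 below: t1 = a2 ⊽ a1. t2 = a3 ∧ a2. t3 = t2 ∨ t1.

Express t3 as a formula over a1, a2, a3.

(a3 ∧ a2) ∨ (a2 ⊽ a1)

t1 = a2 ⊽ a1
t2 = a3 ∧ a2
t3 = t2 ∨ t1 = (a3 ∧ a2) ∨ (a2 ⊽ a1)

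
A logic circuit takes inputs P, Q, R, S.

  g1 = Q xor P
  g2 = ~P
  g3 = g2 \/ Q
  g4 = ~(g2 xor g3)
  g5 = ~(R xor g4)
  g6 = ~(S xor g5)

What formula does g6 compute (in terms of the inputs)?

g2 = ~P
g3 = g2 \/ Q = ~P \/ Q
g4 = ~(g2 xor g3) = ~(~P xor (~P \/ Q))
g5 = ~(R xor g4) = ~(R xor (~(~P xor (~P \/ Q))))
g6 = ~(S xor g5) = ~(S xor (~(R xor (~(~P xor (~P \/ Q))))))

~(S xor (~(R xor (~(~P xor (~P \/ Q))))))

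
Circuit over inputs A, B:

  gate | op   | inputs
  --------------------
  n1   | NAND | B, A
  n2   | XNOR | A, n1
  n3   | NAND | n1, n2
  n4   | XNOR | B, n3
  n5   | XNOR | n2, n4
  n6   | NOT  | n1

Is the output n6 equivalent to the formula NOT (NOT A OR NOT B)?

Yes

n1 = B NAND A
n6 = NOT n1 = NOT (B NAND A)
At A=0, B=0: circuit gives 0, formula gives 0.
At A=1, B=1: circuit gives 1, formula gives 1.
Agrees on all 4 inputs.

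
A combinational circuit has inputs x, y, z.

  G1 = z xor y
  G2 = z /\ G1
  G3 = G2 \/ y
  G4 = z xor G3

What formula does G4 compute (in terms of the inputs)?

G1 = z xor y
G2 = z /\ G1 = z /\ (z xor y)
G3 = G2 \/ y = (z /\ (z xor y)) \/ y
G4 = z xor G3 = z xor ((z /\ (z xor y)) \/ y)

z xor ((z /\ (z xor y)) \/ y)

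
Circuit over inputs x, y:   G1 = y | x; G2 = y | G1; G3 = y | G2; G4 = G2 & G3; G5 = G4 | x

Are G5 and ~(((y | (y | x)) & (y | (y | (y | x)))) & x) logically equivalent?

No

G1 = y | x
G2 = y | G1 = y | (y | x)
G3 = y | G2 = y | (y | (y | x))
G4 = G2 & G3 = (y | (y | x)) & (y | (y | (y | x)))
G5 = G4 | x = ((y | (y | x)) & (y | (y | (y | x)))) | x
At x=0, y=0: circuit gives 0, formula gives 1.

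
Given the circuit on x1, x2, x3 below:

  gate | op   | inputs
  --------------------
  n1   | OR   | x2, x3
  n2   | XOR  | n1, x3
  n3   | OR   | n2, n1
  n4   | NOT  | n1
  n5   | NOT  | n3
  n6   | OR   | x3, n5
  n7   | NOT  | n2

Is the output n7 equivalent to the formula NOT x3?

No

n1 = x2 OR x3
n2 = n1 XOR x3 = (x2 OR x3) XOR x3
n7 = NOT n2 = NOT ((x2 OR x3) XOR x3)
At x1=0, x2=0, x3=1: circuit gives 1, formula gives 0.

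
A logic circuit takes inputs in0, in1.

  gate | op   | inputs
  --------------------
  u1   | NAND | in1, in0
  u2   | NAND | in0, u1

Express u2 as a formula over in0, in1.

in0 NAND (in1 NAND in0)

u1 = in1 NAND in0
u2 = in0 NAND u1 = in0 NAND (in1 NAND in0)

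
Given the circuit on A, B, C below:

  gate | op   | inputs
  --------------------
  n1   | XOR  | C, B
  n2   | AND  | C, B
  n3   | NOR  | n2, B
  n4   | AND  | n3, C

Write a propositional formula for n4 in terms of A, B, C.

((C AND B) NOR B) AND C

n2 = C AND B
n3 = n2 NOR B = (C AND B) NOR B
n4 = n3 AND C = ((C AND B) NOR B) AND C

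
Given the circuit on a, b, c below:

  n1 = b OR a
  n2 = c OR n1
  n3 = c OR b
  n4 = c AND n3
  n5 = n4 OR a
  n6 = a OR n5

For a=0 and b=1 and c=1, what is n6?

1

n3 = 1 OR 1 = 1
n4 = 1 AND 1 = 1
n5 = 1 OR 0 = 1
n6 = 0 OR 1 = 1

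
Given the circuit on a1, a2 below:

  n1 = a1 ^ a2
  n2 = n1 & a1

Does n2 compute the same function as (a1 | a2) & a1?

n1 = a1 ^ a2
n2 = n1 & a1 = (a1 ^ a2) & a1
At a1=1, a2=1: circuit gives 0, formula gives 1.

No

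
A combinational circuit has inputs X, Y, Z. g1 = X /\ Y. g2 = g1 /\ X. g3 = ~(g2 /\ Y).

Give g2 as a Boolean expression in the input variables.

(X /\ Y) /\ X

g1 = X /\ Y
g2 = g1 /\ X = (X /\ Y) /\ X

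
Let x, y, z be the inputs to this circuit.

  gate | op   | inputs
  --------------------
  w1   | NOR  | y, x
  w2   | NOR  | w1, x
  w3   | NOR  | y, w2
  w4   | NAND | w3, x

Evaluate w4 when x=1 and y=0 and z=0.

0

w1 = 0 NOR 1 = 0
w2 = 0 NOR 1 = 0
w3 = 0 NOR 0 = 1
w4 = 1 NAND 1 = 0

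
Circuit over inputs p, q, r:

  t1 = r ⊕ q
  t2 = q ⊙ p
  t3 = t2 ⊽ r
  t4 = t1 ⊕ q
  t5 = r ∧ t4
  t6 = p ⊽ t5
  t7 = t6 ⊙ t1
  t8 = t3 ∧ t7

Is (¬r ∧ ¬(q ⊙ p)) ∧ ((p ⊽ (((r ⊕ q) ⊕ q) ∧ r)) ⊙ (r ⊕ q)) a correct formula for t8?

t1 = r ⊕ q
t2 = q ⊙ p
t3 = t2 ⊽ r = (q ⊙ p) ⊽ r
t4 = t1 ⊕ q = (r ⊕ q) ⊕ q
t5 = r ∧ t4 = r ∧ ((r ⊕ q) ⊕ q)
t6 = p ⊽ t5 = p ⊽ (r ∧ ((r ⊕ q) ⊕ q))
t7 = t6 ⊙ t1 = (p ⊽ (r ∧ ((r ⊕ q) ⊕ q))) ⊙ (r ⊕ q)
t8 = t3 ∧ t7 = ((q ⊙ p) ⊽ r) ∧ ((p ⊽ (r ∧ ((r ⊕ q) ⊕ q))) ⊙ (r ⊕ q))
At p=0, q=0, r=0: circuit gives 0, formula gives 0.
At p=0, q=1, r=0: circuit gives 1, formula gives 1.
Agrees on all 8 inputs.

Yes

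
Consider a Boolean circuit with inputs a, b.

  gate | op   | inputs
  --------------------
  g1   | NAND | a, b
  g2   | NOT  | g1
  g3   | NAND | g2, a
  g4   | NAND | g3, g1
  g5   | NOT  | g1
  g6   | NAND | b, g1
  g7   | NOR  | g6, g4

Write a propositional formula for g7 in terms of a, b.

(b NAND (a NAND b)) NOR ((NOT (a NAND b) NAND a) NAND (a NAND b))

g1 = a NAND b
g2 = NOT g1 = NOT (a NAND b)
g3 = g2 NAND a = NOT (a NAND b) NAND a
g4 = g3 NAND g1 = (NOT (a NAND b) NAND a) NAND (a NAND b)
g6 = b NAND g1 = b NAND (a NAND b)
g7 = g6 NOR g4 = (b NAND (a NAND b)) NOR ((NOT (a NAND b) NAND a) NAND (a NAND b))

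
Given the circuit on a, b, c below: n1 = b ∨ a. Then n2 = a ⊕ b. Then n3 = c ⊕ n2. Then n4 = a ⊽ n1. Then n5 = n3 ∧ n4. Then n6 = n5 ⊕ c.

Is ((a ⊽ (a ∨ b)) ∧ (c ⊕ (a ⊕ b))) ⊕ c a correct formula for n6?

n1 = b ∨ a
n2 = a ⊕ b
n3 = c ⊕ n2 = c ⊕ (a ⊕ b)
n4 = a ⊽ n1 = a ⊽ (b ∨ a)
n5 = n3 ∧ n4 = (c ⊕ (a ⊕ b)) ∧ (a ⊽ (b ∨ a))
n6 = n5 ⊕ c = ((c ⊕ (a ⊕ b)) ∧ (a ⊽ (b ∨ a))) ⊕ c
At a=0, b=0, c=0: circuit gives 0, formula gives 0.
At a=0, b=1, c=1: circuit gives 1, formula gives 1.
Agrees on all 8 inputs.

Yes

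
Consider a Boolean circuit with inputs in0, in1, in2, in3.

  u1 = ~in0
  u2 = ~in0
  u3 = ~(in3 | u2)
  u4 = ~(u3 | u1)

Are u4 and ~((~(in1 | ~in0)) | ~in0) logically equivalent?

No

u1 = ~in0
u2 = ~in0
u3 = ~(in3 | u2) = ~(in3 | ~in0)
u4 = ~(u3 | u1) = ~((~(in3 | ~in0)) | ~in0)
At in0=1, in1=0, in2=0, in3=1: circuit gives 1, formula gives 0.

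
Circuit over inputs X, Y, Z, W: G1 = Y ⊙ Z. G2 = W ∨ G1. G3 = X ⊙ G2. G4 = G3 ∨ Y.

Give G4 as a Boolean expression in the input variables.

G1 = Y ⊙ Z
G2 = W ∨ G1 = W ∨ (Y ⊙ Z)
G3 = X ⊙ G2 = X ⊙ (W ∨ (Y ⊙ Z))
G4 = G3 ∨ Y = (X ⊙ (W ∨ (Y ⊙ Z))) ∨ Y

(X ⊙ (W ∨ (Y ⊙ Z))) ∨ Y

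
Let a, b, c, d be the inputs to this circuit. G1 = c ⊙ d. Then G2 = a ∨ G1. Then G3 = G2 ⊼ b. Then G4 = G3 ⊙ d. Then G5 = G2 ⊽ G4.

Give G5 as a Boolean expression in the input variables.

G1 = c ⊙ d
G2 = a ∨ G1 = a ∨ (c ⊙ d)
G3 = G2 ⊼ b = (a ∨ (c ⊙ d)) ⊼ b
G4 = G3 ⊙ d = ((a ∨ (c ⊙ d)) ⊼ b) ⊙ d
G5 = G2 ⊽ G4 = (a ∨ (c ⊙ d)) ⊽ (((a ∨ (c ⊙ d)) ⊼ b) ⊙ d)

(a ∨ (c ⊙ d)) ⊽ (((a ∨ (c ⊙ d)) ⊼ b) ⊙ d)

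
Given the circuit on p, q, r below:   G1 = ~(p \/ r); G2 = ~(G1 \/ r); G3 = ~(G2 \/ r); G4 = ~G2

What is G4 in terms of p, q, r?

G1 = ~(p \/ r)
G2 = ~(G1 \/ r) = ~((~(p \/ r)) \/ r)
G4 = ~G2 = ~(~((~(p \/ r)) \/ r))

~(~((~(p \/ r)) \/ r))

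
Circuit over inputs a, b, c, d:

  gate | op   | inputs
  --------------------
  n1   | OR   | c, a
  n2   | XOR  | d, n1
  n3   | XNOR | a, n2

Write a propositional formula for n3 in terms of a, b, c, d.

n1 = c OR a
n2 = d XOR n1 = d XOR (c OR a)
n3 = a XNOR n2 = a XNOR (d XOR (c OR a))

a XNOR (d XOR (c OR a))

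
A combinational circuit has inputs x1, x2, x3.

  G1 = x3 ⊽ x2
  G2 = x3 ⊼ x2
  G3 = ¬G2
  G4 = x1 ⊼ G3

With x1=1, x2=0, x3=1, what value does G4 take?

G2 = 1 ⊼ 0 = 1
G3 = ¬1 = 0
G4 = 1 ⊼ 0 = 1

1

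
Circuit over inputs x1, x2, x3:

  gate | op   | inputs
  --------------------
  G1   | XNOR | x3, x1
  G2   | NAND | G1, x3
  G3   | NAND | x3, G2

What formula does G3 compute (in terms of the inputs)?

x3 NAND ((x3 XNOR x1) NAND x3)

G1 = x3 XNOR x1
G2 = G1 NAND x3 = (x3 XNOR x1) NAND x3
G3 = x3 NAND G2 = x3 NAND ((x3 XNOR x1) NAND x3)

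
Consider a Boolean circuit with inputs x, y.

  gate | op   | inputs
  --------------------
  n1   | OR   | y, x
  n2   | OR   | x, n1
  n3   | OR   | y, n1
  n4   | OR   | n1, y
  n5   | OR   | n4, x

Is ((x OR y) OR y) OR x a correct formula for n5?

Yes

n1 = y OR x
n4 = n1 OR y = (y OR x) OR y
n5 = n4 OR x = ((y OR x) OR y) OR x
At x=0, y=0: circuit gives 0, formula gives 0.
At x=0, y=1: circuit gives 1, formula gives 1.
Agrees on all 4 inputs.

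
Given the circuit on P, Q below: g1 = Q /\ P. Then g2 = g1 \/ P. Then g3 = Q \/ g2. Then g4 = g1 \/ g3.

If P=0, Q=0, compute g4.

g1 = 0 /\ 0 = 0
g2 = 0 \/ 0 = 0
g3 = 0 \/ 0 = 0
g4 = 0 \/ 0 = 0

0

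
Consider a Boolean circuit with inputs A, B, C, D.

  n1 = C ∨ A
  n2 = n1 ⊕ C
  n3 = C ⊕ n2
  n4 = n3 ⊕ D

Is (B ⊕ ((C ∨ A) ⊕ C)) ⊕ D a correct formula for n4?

No

n1 = C ∨ A
n2 = n1 ⊕ C = (C ∨ A) ⊕ C
n3 = C ⊕ n2 = C ⊕ ((C ∨ A) ⊕ C)
n4 = n3 ⊕ D = (C ⊕ ((C ∨ A) ⊕ C)) ⊕ D
At A=0, B=0, C=1, D=0: circuit gives 1, formula gives 0.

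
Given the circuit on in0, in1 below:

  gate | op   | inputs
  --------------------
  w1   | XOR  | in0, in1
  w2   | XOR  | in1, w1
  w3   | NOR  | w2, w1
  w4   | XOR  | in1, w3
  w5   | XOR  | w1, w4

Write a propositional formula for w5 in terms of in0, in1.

(in0 XOR in1) XOR (in1 XOR ((in1 XOR (in0 XOR in1)) NOR (in0 XOR in1)))

w1 = in0 XOR in1
w2 = in1 XOR w1 = in1 XOR (in0 XOR in1)
w3 = w2 NOR w1 = (in1 XOR (in0 XOR in1)) NOR (in0 XOR in1)
w4 = in1 XOR w3 = in1 XOR ((in1 XOR (in0 XOR in1)) NOR (in0 XOR in1))
w5 = w1 XOR w4 = (in0 XOR in1) XOR (in1 XOR ((in1 XOR (in0 XOR in1)) NOR (in0 XOR in1)))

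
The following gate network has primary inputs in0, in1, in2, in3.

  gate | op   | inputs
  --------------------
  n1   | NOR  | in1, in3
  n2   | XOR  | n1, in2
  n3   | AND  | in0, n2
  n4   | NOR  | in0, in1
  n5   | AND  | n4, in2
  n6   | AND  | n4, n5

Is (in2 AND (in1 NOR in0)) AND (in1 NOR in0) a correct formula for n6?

n4 = in0 NOR in1
n5 = n4 AND in2 = (in0 NOR in1) AND in2
n6 = n4 AND n5 = (in0 NOR in1) AND ((in0 NOR in1) AND in2)
At in0=0, in1=0, in2=0, in3=0: circuit gives 0, formula gives 0.
At in0=0, in1=0, in2=1, in3=0: circuit gives 1, formula gives 1.
Agrees on all 16 inputs.

Yes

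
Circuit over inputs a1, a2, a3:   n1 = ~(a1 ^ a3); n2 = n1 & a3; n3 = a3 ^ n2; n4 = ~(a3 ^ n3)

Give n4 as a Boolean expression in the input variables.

~(a3 ^ (a3 ^ ((~(a1 ^ a3)) & a3)))

n1 = ~(a1 ^ a3)
n2 = n1 & a3 = (~(a1 ^ a3)) & a3
n3 = a3 ^ n2 = a3 ^ ((~(a1 ^ a3)) & a3)
n4 = ~(a3 ^ n3) = ~(a3 ^ (a3 ^ ((~(a1 ^ a3)) & a3)))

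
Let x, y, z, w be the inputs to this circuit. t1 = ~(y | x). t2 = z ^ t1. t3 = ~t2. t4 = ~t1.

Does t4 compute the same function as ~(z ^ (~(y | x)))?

t1 = ~(y | x)
t4 = ~t1 = ~(~(y | x))
At x=0, y=0, z=1, w=0: circuit gives 0, formula gives 1.

No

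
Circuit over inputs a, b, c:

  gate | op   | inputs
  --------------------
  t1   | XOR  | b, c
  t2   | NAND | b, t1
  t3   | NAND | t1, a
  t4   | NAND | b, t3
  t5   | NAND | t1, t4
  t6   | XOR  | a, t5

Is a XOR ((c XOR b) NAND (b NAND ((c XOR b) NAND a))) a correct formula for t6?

Yes

t1 = b XOR c
t3 = t1 NAND a = (b XOR c) NAND a
t4 = b NAND t3 = b NAND ((b XOR c) NAND a)
t5 = t1 NAND t4 = (b XOR c) NAND (b NAND ((b XOR c) NAND a))
t6 = a XOR t5 = a XOR ((b XOR c) NAND (b NAND ((b XOR c) NAND a)))
At a=0, b=0, c=1: circuit gives 0, formula gives 0.
At a=0, b=0, c=0: circuit gives 1, formula gives 1.
Agrees on all 8 inputs.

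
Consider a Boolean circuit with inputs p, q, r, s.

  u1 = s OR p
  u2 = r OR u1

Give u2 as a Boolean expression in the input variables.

r OR (s OR p)

u1 = s OR p
u2 = r OR u1 = r OR (s OR p)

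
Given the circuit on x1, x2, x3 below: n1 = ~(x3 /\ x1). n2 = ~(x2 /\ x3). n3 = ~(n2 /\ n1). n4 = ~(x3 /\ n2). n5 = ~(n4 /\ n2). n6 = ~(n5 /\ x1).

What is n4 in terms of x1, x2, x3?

n2 = ~(x2 /\ x3)
n4 = ~(x3 /\ n2) = ~(x3 /\ (~(x2 /\ x3)))

~(x3 /\ (~(x2 /\ x3)))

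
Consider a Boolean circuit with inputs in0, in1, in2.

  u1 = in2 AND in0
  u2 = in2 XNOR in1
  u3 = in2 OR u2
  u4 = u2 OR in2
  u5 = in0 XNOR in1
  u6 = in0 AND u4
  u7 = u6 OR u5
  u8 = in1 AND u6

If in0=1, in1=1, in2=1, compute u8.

u2 = 1 XNOR 1 = 1
u4 = 1 OR 1 = 1
u6 = 1 AND 1 = 1
u8 = 1 AND 1 = 1

1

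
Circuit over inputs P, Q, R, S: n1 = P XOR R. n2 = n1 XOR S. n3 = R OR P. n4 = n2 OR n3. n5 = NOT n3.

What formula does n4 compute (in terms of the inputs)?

((P XOR R) XOR S) OR (R OR P)

n1 = P XOR R
n2 = n1 XOR S = (P XOR R) XOR S
n3 = R OR P
n4 = n2 OR n3 = ((P XOR R) XOR S) OR (R OR P)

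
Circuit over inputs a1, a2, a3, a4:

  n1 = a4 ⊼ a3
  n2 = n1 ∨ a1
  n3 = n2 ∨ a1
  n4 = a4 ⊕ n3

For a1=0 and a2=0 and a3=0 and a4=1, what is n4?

0

n1 = 1 ⊼ 0 = 1
n2 = 1 ∨ 0 = 1
n3 = 1 ∨ 0 = 1
n4 = 1 ⊕ 1 = 0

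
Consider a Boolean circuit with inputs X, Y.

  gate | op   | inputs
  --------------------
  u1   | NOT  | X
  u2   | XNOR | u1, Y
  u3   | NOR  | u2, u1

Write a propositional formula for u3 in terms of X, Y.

(NOT X XNOR Y) NOR NOT X

u1 = NOT X
u2 = u1 XNOR Y = NOT X XNOR Y
u3 = u2 NOR u1 = (NOT X XNOR Y) NOR NOT X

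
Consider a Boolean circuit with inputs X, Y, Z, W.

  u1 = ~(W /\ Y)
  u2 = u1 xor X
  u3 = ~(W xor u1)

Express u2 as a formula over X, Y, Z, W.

(~(W /\ Y)) xor X

u1 = ~(W /\ Y)
u2 = u1 xor X = (~(W /\ Y)) xor X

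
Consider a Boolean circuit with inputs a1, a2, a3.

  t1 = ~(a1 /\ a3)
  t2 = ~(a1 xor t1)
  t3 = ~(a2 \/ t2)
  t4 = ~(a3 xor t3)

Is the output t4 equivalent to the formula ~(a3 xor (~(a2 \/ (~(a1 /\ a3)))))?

t1 = ~(a1 /\ a3)
t2 = ~(a1 xor t1) = ~(a1 xor (~(a1 /\ a3)))
t3 = ~(a2 \/ t2) = ~(a2 \/ (~(a1 xor (~(a1 /\ a3)))))
t4 = ~(a3 xor t3) = ~(a3 xor (~(a2 \/ (~(a1 xor (~(a1 /\ a3)))))))
At a1=0, a2=0, a3=0: circuit gives 0, formula gives 1.

No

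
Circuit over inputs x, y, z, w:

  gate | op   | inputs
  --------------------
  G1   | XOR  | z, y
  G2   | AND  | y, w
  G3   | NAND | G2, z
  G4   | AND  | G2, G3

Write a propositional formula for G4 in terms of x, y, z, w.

G2 = y AND w
G3 = G2 NAND z = (y AND w) NAND z
G4 = G2 AND G3 = (y AND w) AND ((y AND w) NAND z)

(y AND w) AND ((y AND w) NAND z)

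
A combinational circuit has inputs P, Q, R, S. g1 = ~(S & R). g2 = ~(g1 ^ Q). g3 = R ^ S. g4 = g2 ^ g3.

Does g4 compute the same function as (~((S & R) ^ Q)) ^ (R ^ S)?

g1 = ~(S & R)
g2 = ~(g1 ^ Q) = ~((~(S & R)) ^ Q)
g3 = R ^ S
g4 = g2 ^ g3 = (~((~(S & R)) ^ Q)) ^ (R ^ S)
At P=0, Q=0, R=0, S=0: circuit gives 0, formula gives 1.

No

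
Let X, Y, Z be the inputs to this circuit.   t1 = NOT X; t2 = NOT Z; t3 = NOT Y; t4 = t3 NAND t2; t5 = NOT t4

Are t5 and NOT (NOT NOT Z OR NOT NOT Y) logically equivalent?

Yes

t2 = NOT Z
t3 = NOT Y
t4 = t3 NAND t2 = NOT Y NAND NOT Z
t5 = NOT t4 = NOT (NOT Y NAND NOT Z)
At X=0, Y=0, Z=1: circuit gives 0, formula gives 0.
At X=0, Y=0, Z=0: circuit gives 1, formula gives 1.
Agrees on all 8 inputs.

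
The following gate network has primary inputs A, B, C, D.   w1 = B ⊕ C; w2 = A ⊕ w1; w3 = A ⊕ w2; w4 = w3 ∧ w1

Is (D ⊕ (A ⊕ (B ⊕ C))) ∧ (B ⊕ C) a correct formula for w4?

No

w1 = B ⊕ C
w2 = A ⊕ w1 = A ⊕ (B ⊕ C)
w3 = A ⊕ w2 = A ⊕ (A ⊕ (B ⊕ C))
w4 = w3 ∧ w1 = (A ⊕ (A ⊕ (B ⊕ C))) ∧ (B ⊕ C)
At A=0, B=0, C=1, D=1: circuit gives 1, formula gives 0.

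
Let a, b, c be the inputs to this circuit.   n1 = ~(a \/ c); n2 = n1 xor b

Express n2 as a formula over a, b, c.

(~(a \/ c)) xor b

n1 = ~(a \/ c)
n2 = n1 xor b = (~(a \/ c)) xor b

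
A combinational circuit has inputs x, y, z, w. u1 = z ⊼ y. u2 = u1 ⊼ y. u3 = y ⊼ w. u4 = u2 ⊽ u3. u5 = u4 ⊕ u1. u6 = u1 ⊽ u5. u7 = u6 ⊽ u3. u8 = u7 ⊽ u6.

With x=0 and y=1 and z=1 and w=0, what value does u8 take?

0

u1 = 1 ⊼ 1 = 0
u2 = 0 ⊼ 1 = 1
u3 = 1 ⊼ 0 = 1
u4 = 1 ⊽ 1 = 0
u5 = 0 ⊕ 0 = 0
u6 = 0 ⊽ 0 = 1
u7 = 1 ⊽ 1 = 0
u8 = 0 ⊽ 1 = 0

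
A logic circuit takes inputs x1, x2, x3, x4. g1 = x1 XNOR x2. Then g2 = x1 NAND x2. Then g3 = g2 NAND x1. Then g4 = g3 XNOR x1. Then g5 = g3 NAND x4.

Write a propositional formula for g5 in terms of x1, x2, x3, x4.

g2 = x1 NAND x2
g3 = g2 NAND x1 = (x1 NAND x2) NAND x1
g5 = g3 NAND x4 = ((x1 NAND x2) NAND x1) NAND x4

((x1 NAND x2) NAND x1) NAND x4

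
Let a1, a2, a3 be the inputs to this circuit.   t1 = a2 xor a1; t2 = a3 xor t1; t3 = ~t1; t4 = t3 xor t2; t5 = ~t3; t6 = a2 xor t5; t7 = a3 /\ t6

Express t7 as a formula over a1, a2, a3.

a3 /\ (a2 xor ~~(a2 xor a1))

t1 = a2 xor a1
t3 = ~t1 = ~(a2 xor a1)
t5 = ~t3 = ~~(a2 xor a1)
t6 = a2 xor t5 = a2 xor ~~(a2 xor a1)
t7 = a3 /\ t6 = a3 /\ (a2 xor ~~(a2 xor a1))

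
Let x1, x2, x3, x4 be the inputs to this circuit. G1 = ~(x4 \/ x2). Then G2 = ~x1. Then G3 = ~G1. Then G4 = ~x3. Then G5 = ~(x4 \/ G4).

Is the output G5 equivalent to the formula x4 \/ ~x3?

No

G4 = ~x3
G5 = ~(x4 \/ G4) = ~(x4 \/ ~x3)
At x1=0, x2=0, x3=0, x4=0: circuit gives 0, formula gives 1.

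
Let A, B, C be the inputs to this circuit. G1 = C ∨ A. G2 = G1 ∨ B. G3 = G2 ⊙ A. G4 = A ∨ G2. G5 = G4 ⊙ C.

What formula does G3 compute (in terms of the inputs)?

G1 = C ∨ A
G2 = G1 ∨ B = (C ∨ A) ∨ B
G3 = G2 ⊙ A = ((C ∨ A) ∨ B) ⊙ A

((C ∨ A) ∨ B) ⊙ A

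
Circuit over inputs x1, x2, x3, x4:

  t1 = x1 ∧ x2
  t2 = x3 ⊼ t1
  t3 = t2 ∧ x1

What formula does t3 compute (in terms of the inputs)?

(x3 ⊼ (x1 ∧ x2)) ∧ x1

t1 = x1 ∧ x2
t2 = x3 ⊼ t1 = x3 ⊼ (x1 ∧ x2)
t3 = t2 ∧ x1 = (x3 ⊼ (x1 ∧ x2)) ∧ x1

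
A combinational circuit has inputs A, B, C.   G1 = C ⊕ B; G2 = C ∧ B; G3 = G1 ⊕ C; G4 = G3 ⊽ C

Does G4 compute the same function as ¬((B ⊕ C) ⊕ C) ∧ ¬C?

G1 = C ⊕ B
G3 = G1 ⊕ C = (C ⊕ B) ⊕ C
G4 = G3 ⊽ C = ((C ⊕ B) ⊕ C) ⊽ C
At A=0, B=0, C=1: circuit gives 0, formula gives 0.
At A=0, B=0, C=0: circuit gives 1, formula gives 1.
Agrees on all 8 inputs.

Yes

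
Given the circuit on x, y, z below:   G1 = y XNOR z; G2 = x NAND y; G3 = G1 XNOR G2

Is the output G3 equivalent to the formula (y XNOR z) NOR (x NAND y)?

G1 = y XNOR z
G2 = x NAND y
G3 = G1 XNOR G2 = (y XNOR z) XNOR (x NAND y)
At x=0, y=0, z=0: circuit gives 1, formula gives 0.

No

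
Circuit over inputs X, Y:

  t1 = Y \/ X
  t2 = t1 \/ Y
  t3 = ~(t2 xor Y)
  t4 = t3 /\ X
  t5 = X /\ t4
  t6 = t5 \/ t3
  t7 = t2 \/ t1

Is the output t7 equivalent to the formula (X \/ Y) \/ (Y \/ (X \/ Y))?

Yes

t1 = Y \/ X
t2 = t1 \/ Y = (Y \/ X) \/ Y
t7 = t2 \/ t1 = ((Y \/ X) \/ Y) \/ (Y \/ X)
At X=0, Y=0: circuit gives 0, formula gives 0.
At X=0, Y=1: circuit gives 1, formula gives 1.
Agrees on all 4 inputs.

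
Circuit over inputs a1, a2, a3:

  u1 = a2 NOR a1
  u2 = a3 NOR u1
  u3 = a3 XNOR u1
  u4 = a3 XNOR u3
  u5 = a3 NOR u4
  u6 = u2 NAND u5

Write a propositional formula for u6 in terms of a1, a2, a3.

u1 = a2 NOR a1
u2 = a3 NOR u1 = a3 NOR (a2 NOR a1)
u3 = a3 XNOR u1 = a3 XNOR (a2 NOR a1)
u4 = a3 XNOR u3 = a3 XNOR (a3 XNOR (a2 NOR a1))
u5 = a3 NOR u4 = a3 NOR (a3 XNOR (a3 XNOR (a2 NOR a1)))
u6 = u2 NAND u5 = (a3 NOR (a2 NOR a1)) NAND (a3 NOR (a3 XNOR (a3 XNOR (a2 NOR a1))))

(a3 NOR (a2 NOR a1)) NAND (a3 NOR (a3 XNOR (a3 XNOR (a2 NOR a1))))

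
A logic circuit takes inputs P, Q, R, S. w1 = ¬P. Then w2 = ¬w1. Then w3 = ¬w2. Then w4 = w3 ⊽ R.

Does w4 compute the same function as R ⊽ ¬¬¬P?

Yes

w1 = ¬P
w2 = ¬w1 = ¬¬P
w3 = ¬w2 = ¬¬¬P
w4 = w3 ⊽ R = ¬¬¬P ⊽ R
At P=0, Q=0, R=0, S=0: circuit gives 0, formula gives 0.
At P=1, Q=0, R=0, S=0: circuit gives 1, formula gives 1.
Agrees on all 16 inputs.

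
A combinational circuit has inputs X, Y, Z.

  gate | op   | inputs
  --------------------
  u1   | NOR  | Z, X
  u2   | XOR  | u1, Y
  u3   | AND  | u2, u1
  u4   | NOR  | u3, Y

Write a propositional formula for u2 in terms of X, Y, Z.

u1 = Z NOR X
u2 = u1 XOR Y = (Z NOR X) XOR Y

(Z NOR X) XOR Y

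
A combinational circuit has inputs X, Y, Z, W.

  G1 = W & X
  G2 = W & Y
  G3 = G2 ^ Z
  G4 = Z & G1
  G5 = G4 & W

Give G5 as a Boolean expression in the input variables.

G1 = W & X
G4 = Z & G1 = Z & (W & X)
G5 = G4 & W = (Z & (W & X)) & W

(Z & (W & X)) & W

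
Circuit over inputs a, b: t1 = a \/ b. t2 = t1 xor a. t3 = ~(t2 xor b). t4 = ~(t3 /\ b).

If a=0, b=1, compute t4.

t1 = 0 \/ 1 = 1
t2 = 1 xor 0 = 1
t3 = ~(1 xor 1) = 1
t4 = ~(1 /\ 1) = 0

0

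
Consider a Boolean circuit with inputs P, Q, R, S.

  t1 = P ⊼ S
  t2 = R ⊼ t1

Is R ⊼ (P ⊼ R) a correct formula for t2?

t1 = P ⊼ S
t2 = R ⊼ t1 = R ⊼ (P ⊼ S)
At P=1, Q=0, R=1, S=0: circuit gives 0, formula gives 1.

No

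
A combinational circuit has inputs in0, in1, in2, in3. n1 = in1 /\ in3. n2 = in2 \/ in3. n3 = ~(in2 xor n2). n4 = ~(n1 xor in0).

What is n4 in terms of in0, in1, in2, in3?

~((in1 /\ in3) xor in0)

n1 = in1 /\ in3
n4 = ~(n1 xor in0) = ~((in1 /\ in3) xor in0)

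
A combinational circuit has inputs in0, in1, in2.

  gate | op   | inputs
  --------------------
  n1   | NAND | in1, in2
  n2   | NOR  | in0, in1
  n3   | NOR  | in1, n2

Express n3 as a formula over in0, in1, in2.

in1 NOR (in0 NOR in1)

n2 = in0 NOR in1
n3 = in1 NOR n2 = in1 NOR (in0 NOR in1)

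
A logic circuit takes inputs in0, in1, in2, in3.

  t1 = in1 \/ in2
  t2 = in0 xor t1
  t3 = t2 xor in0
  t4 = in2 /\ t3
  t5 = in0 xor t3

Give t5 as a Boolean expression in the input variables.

in0 xor ((in0 xor (in1 \/ in2)) xor in0)

t1 = in1 \/ in2
t2 = in0 xor t1 = in0 xor (in1 \/ in2)
t3 = t2 xor in0 = (in0 xor (in1 \/ in2)) xor in0
t5 = in0 xor t3 = in0 xor ((in0 xor (in1 \/ in2)) xor in0)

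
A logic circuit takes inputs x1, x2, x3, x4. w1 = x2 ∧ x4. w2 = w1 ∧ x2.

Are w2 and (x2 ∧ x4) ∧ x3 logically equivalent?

No

w1 = x2 ∧ x4
w2 = w1 ∧ x2 = (x2 ∧ x4) ∧ x2
At x1=0, x2=1, x3=0, x4=1: circuit gives 1, formula gives 0.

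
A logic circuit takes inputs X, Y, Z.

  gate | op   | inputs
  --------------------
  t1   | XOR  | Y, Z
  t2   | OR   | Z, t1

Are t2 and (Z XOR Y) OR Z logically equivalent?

t1 = Y XOR Z
t2 = Z OR t1 = Z OR (Y XOR Z)
At X=0, Y=0, Z=0: circuit gives 0, formula gives 0.
At X=0, Y=0, Z=1: circuit gives 1, formula gives 1.
Agrees on all 8 inputs.

Yes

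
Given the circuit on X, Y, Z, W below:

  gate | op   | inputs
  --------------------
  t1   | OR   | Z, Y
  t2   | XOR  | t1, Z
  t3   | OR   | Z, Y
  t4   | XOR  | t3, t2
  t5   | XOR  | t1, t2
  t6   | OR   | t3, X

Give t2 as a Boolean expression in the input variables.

(Z OR Y) XOR Z

t1 = Z OR Y
t2 = t1 XOR Z = (Z OR Y) XOR Z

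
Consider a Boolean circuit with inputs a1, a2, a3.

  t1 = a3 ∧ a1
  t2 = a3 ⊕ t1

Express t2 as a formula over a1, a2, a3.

a3 ⊕ (a3 ∧ a1)

t1 = a3 ∧ a1
t2 = a3 ⊕ t1 = a3 ⊕ (a3 ∧ a1)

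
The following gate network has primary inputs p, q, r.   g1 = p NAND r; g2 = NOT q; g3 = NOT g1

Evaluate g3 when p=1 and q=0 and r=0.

g1 = 1 NAND 0 = 1
g3 = NOT 1 = 0

0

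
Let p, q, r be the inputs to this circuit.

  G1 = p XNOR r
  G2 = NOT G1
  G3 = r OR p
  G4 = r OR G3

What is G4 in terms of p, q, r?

r OR (r OR p)

G3 = r OR p
G4 = r OR G3 = r OR (r OR p)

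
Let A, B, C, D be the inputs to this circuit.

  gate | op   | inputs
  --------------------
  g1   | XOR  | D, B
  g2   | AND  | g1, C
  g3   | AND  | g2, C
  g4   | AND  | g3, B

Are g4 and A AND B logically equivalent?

g1 = D XOR B
g2 = g1 AND C = (D XOR B) AND C
g3 = g2 AND C = ((D XOR B) AND C) AND C
g4 = g3 AND B = (((D XOR B) AND C) AND C) AND B
At A=0, B=1, C=1, D=0: circuit gives 1, formula gives 0.

No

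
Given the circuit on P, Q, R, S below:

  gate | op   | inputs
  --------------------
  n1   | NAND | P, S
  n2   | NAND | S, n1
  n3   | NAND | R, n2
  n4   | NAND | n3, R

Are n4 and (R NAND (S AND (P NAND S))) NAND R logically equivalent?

n1 = P NAND S
n2 = S NAND n1 = S NAND (P NAND S)
n3 = R NAND n2 = R NAND (S NAND (P NAND S))
n4 = n3 NAND R = (R NAND (S NAND (P NAND S))) NAND R
At P=0, Q=0, R=1, S=0: circuit gives 1, formula gives 0.

No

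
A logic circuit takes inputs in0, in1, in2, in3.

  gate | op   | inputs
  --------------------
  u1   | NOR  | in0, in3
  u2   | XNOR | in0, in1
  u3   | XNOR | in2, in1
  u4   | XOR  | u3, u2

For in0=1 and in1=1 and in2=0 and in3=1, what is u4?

u2 = 1 XNOR 1 = 1
u3 = 0 XNOR 1 = 0
u4 = 0 XOR 1 = 1

1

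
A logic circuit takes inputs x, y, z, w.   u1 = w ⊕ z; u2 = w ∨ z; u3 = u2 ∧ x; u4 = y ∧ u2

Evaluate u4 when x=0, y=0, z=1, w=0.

0

u2 = 0 ∨ 1 = 1
u4 = 0 ∧ 1 = 0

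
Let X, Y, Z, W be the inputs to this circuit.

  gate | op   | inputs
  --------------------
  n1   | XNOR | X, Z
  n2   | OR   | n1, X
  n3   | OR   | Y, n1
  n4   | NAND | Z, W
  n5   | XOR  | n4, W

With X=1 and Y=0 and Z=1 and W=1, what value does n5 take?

n4 = 1 NAND 1 = 0
n5 = 0 XOR 1 = 1

1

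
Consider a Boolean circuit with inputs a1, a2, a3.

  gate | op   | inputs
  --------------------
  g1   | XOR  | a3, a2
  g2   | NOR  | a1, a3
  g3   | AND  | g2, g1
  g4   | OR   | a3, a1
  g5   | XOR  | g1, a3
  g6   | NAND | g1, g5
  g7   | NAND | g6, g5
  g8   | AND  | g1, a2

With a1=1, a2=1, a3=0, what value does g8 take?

1

g1 = 0 XOR 1 = 1
g8 = 1 AND 1 = 1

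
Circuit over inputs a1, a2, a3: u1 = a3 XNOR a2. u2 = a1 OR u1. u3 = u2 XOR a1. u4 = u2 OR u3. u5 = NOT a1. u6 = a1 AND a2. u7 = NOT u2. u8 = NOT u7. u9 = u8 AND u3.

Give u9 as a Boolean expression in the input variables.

NOT NOT (a1 OR (a3 XNOR a2)) AND ((a1 OR (a3 XNOR a2)) XOR a1)

u1 = a3 XNOR a2
u2 = a1 OR u1 = a1 OR (a3 XNOR a2)
u3 = u2 XOR a1 = (a1 OR (a3 XNOR a2)) XOR a1
u7 = NOT u2 = NOT (a1 OR (a3 XNOR a2))
u8 = NOT u7 = NOT NOT (a1 OR (a3 XNOR a2))
u9 = u8 AND u3 = NOT NOT (a1 OR (a3 XNOR a2)) AND ((a1 OR (a3 XNOR a2)) XOR a1)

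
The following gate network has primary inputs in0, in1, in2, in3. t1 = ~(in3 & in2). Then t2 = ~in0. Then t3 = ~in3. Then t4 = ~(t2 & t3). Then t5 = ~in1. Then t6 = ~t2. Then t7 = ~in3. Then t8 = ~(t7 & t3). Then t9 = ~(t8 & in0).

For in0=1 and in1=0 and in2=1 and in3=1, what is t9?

t3 = ~1 = 0
t7 = ~1 = 0
t8 = ~(0 & 0) = 1
t9 = ~(1 & 1) = 0

0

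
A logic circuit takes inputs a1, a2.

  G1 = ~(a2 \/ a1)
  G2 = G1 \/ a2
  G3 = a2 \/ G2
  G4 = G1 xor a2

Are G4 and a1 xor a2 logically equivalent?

No

G1 = ~(a2 \/ a1)
G4 = G1 xor a2 = (~(a2 \/ a1)) xor a2
At a1=0, a2=0: circuit gives 1, formula gives 0.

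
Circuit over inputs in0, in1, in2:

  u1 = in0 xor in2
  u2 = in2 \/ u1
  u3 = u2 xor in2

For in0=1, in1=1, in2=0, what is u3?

1

u1 = 1 xor 0 = 1
u2 = 0 \/ 1 = 1
u3 = 1 xor 0 = 1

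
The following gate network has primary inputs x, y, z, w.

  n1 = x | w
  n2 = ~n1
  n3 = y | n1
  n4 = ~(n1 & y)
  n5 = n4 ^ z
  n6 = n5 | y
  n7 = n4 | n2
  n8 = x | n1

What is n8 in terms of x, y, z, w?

n1 = x | w
n8 = x | n1 = x | (x | w)

x | (x | w)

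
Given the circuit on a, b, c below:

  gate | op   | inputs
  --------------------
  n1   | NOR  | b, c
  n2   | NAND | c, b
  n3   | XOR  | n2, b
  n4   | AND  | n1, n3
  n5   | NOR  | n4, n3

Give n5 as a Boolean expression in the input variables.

n1 = b NOR c
n2 = c NAND b
n3 = n2 XOR b = (c NAND b) XOR b
n4 = n1 AND n3 = (b NOR c) AND ((c NAND b) XOR b)
n5 = n4 NOR n3 = ((b NOR c) AND ((c NAND b) XOR b)) NOR ((c NAND b) XOR b)

((b NOR c) AND ((c NAND b) XOR b)) NOR ((c NAND b) XOR b)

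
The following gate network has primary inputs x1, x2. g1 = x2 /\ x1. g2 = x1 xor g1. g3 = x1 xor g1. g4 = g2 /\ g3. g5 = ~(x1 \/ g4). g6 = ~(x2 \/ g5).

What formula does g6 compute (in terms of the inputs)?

g1 = x2 /\ x1
g2 = x1 xor g1 = x1 xor (x2 /\ x1)
g3 = x1 xor g1 = x1 xor (x2 /\ x1)
g4 = g2 /\ g3 = (x1 xor (x2 /\ x1)) /\ (x1 xor (x2 /\ x1))
g5 = ~(x1 \/ g4) = ~(x1 \/ ((x1 xor (x2 /\ x1)) /\ (x1 xor (x2 /\ x1))))
g6 = ~(x2 \/ g5) = ~(x2 \/ (~(x1 \/ ((x1 xor (x2 /\ x1)) /\ (x1 xor (x2 /\ x1))))))

~(x2 \/ (~(x1 \/ ((x1 xor (x2 /\ x1)) /\ (x1 xor (x2 /\ x1))))))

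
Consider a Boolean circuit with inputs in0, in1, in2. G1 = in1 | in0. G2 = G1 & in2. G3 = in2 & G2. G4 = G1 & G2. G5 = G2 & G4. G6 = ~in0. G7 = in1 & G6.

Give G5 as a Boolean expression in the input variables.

((in1 | in0) & in2) & ((in1 | in0) & ((in1 | in0) & in2))

G1 = in1 | in0
G2 = G1 & in2 = (in1 | in0) & in2
G4 = G1 & G2 = (in1 | in0) & ((in1 | in0) & in2)
G5 = G2 & G4 = ((in1 | in0) & in2) & ((in1 | in0) & ((in1 | in0) & in2))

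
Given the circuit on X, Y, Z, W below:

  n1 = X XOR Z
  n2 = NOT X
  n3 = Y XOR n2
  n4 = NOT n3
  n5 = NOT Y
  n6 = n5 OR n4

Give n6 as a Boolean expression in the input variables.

NOT Y OR NOT (Y XOR NOT X)

n2 = NOT X
n3 = Y XOR n2 = Y XOR NOT X
n4 = NOT n3 = NOT (Y XOR NOT X)
n5 = NOT Y
n6 = n5 OR n4 = NOT Y OR NOT (Y XOR NOT X)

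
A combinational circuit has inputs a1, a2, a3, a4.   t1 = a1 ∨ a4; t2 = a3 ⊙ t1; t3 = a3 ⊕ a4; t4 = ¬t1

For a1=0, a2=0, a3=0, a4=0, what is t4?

1

t1 = 0 ∨ 0 = 0
t4 = ¬0 = 1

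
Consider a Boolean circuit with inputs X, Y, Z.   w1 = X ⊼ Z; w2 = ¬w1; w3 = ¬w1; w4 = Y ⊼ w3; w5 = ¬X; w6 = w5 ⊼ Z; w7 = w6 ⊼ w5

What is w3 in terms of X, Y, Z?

w1 = X ⊼ Z
w3 = ¬w1 = ¬(X ⊼ Z)

¬(X ⊼ Z)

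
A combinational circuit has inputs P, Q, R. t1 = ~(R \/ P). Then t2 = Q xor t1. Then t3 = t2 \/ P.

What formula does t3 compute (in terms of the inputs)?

(Q xor (~(R \/ P))) \/ P

t1 = ~(R \/ P)
t2 = Q xor t1 = Q xor (~(R \/ P))
t3 = t2 \/ P = (Q xor (~(R \/ P))) \/ P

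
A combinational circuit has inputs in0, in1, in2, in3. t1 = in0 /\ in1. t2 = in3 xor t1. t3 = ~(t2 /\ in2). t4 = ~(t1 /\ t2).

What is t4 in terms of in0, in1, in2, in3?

~((in0 /\ in1) /\ (in3 xor (in0 /\ in1)))

t1 = in0 /\ in1
t2 = in3 xor t1 = in3 xor (in0 /\ in1)
t4 = ~(t1 /\ t2) = ~((in0 /\ in1) /\ (in3 xor (in0 /\ in1)))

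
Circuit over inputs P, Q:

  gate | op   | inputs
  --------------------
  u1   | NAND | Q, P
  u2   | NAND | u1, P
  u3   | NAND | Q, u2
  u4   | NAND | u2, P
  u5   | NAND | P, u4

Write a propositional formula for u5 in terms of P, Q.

P NAND (((Q NAND P) NAND P) NAND P)

u1 = Q NAND P
u2 = u1 NAND P = (Q NAND P) NAND P
u4 = u2 NAND P = ((Q NAND P) NAND P) NAND P
u5 = P NAND u4 = P NAND (((Q NAND P) NAND P) NAND P)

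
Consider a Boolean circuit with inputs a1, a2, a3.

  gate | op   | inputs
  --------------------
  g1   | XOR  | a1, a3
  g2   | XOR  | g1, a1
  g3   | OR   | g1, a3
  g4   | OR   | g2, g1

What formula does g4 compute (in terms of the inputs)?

((a1 XOR a3) XOR a1) OR (a1 XOR a3)

g1 = a1 XOR a3
g2 = g1 XOR a1 = (a1 XOR a3) XOR a1
g4 = g2 OR g1 = ((a1 XOR a3) XOR a1) OR (a1 XOR a3)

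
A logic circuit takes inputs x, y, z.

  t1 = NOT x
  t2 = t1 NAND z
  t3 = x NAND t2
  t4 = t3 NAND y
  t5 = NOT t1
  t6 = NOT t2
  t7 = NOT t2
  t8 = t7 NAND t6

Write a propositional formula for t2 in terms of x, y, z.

NOT x NAND z

t1 = NOT x
t2 = t1 NAND z = NOT x NAND z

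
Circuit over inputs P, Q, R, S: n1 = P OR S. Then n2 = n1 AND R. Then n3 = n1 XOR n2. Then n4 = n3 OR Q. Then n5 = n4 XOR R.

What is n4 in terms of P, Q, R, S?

((P OR S) XOR ((P OR S) AND R)) OR Q

n1 = P OR S
n2 = n1 AND R = (P OR S) AND R
n3 = n1 XOR n2 = (P OR S) XOR ((P OR S) AND R)
n4 = n3 OR Q = ((P OR S) XOR ((P OR S) AND R)) OR Q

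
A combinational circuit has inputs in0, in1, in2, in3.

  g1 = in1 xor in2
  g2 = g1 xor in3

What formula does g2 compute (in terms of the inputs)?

g1 = in1 xor in2
g2 = g1 xor in3 = (in1 xor in2) xor in3

(in1 xor in2) xor in3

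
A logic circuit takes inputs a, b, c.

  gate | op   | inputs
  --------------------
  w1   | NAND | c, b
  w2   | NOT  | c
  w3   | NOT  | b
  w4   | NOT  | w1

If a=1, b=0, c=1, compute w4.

w1 = 1 NAND 0 = 1
w4 = NOT 1 = 0

0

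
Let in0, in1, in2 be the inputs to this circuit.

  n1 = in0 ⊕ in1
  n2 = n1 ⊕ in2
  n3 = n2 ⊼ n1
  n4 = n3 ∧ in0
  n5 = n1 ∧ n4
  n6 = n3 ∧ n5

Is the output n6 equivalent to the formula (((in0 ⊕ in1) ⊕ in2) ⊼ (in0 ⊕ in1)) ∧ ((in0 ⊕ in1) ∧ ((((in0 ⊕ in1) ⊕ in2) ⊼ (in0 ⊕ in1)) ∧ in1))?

n1 = in0 ⊕ in1
n2 = n1 ⊕ in2 = (in0 ⊕ in1) ⊕ in2
n3 = n2 ⊼ n1 = ((in0 ⊕ in1) ⊕ in2) ⊼ (in0 ⊕ in1)
n4 = n3 ∧ in0 = (((in0 ⊕ in1) ⊕ in2) ⊼ (in0 ⊕ in1)) ∧ in0
n5 = n1 ∧ n4 = (in0 ⊕ in1) ∧ ((((in0 ⊕ in1) ⊕ in2) ⊼ (in0 ⊕ in1)) ∧ in0)
n6 = n3 ∧ n5 = (((in0 ⊕ in1) ⊕ in2) ⊼ (in0 ⊕ in1)) ∧ ((in0 ⊕ in1) ∧ ((((in0 ⊕ in1) ⊕ in2) ⊼ (in0 ⊕ in1)) ∧ in0))
At in0=0, in1=1, in2=1: circuit gives 0, formula gives 1.

No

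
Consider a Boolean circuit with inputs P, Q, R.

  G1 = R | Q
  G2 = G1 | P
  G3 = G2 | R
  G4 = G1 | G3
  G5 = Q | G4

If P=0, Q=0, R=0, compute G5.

G1 = 0 | 0 = 0
G2 = 0 | 0 = 0
G3 = 0 | 0 = 0
G4 = 0 | 0 = 0
G5 = 0 | 0 = 0

0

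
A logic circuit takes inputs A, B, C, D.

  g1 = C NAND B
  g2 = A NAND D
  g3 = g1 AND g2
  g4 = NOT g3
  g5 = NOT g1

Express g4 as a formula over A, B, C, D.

NOT ((C NAND B) AND (A NAND D))

g1 = C NAND B
g2 = A NAND D
g3 = g1 AND g2 = (C NAND B) AND (A NAND D)
g4 = NOT g3 = NOT ((C NAND B) AND (A NAND D))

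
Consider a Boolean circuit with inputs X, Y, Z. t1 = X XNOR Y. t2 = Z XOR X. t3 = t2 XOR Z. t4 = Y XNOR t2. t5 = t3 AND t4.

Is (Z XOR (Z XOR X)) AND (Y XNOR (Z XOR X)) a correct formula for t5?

Yes

t2 = Z XOR X
t3 = t2 XOR Z = (Z XOR X) XOR Z
t4 = Y XNOR t2 = Y XNOR (Z XOR X)
t5 = t3 AND t4 = ((Z XOR X) XOR Z) AND (Y XNOR (Z XOR X))
At X=0, Y=0, Z=0: circuit gives 0, formula gives 0.
At X=1, Y=0, Z=1: circuit gives 1, formula gives 1.
Agrees on all 8 inputs.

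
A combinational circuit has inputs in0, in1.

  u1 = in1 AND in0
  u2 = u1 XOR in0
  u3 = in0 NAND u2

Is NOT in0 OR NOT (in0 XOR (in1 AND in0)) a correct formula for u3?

u1 = in1 AND in0
u2 = u1 XOR in0 = (in1 AND in0) XOR in0
u3 = in0 NAND u2 = in0 NAND ((in1 AND in0) XOR in0)
At in0=1, in1=0: circuit gives 0, formula gives 0.
At in0=0, in1=0: circuit gives 1, formula gives 1.
Agrees on all 4 inputs.

Yes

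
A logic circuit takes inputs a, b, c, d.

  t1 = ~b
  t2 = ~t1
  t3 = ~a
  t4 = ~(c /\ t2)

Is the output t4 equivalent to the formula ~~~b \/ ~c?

t1 = ~b
t2 = ~t1 = ~~b
t4 = ~(c /\ t2) = ~(c /\ ~~b)
At a=0, b=1, c=1, d=0: circuit gives 0, formula gives 0.
At a=0, b=0, c=0, d=0: circuit gives 1, formula gives 1.
Agrees on all 16 inputs.

Yes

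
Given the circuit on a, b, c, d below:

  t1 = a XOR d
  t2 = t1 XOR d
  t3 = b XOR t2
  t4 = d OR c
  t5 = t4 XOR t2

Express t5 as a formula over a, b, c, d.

(d OR c) XOR ((a XOR d) XOR d)

t1 = a XOR d
t2 = t1 XOR d = (a XOR d) XOR d
t4 = d OR c
t5 = t4 XOR t2 = (d OR c) XOR ((a XOR d) XOR d)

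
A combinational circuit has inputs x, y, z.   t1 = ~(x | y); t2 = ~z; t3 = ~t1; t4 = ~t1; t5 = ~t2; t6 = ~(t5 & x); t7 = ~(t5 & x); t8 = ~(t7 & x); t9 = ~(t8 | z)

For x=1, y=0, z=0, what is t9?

1

t2 = ~0 = 1
t5 = ~1 = 0
t7 = ~(0 & 1) = 1
t8 = ~(1 & 1) = 0
t9 = ~(0 | 0) = 1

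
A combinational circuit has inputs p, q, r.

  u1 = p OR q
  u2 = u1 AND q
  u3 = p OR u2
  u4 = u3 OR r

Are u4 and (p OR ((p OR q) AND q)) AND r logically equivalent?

u1 = p OR q
u2 = u1 AND q = (p OR q) AND q
u3 = p OR u2 = p OR ((p OR q) AND q)
u4 = u3 OR r = (p OR ((p OR q) AND q)) OR r
At p=0, q=0, r=1: circuit gives 1, formula gives 0.

No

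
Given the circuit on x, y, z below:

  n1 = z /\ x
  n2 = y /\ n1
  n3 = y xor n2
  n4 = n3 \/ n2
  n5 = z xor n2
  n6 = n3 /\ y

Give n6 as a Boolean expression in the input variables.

(y xor (y /\ (z /\ x))) /\ y

n1 = z /\ x
n2 = y /\ n1 = y /\ (z /\ x)
n3 = y xor n2 = y xor (y /\ (z /\ x))
n6 = n3 /\ y = (y xor (y /\ (z /\ x))) /\ y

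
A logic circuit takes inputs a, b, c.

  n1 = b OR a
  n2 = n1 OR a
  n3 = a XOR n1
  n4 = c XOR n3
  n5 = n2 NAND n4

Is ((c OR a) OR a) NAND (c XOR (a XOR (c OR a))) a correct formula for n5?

No

n1 = b OR a
n2 = n1 OR a = (b OR a) OR a
n3 = a XOR n1 = a XOR (b OR a)
n4 = c XOR n3 = c XOR (a XOR (b OR a))
n5 = n2 NAND n4 = ((b OR a) OR a) NAND (c XOR (a XOR (b OR a)))
At a=0, b=1, c=0: circuit gives 0, formula gives 1.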